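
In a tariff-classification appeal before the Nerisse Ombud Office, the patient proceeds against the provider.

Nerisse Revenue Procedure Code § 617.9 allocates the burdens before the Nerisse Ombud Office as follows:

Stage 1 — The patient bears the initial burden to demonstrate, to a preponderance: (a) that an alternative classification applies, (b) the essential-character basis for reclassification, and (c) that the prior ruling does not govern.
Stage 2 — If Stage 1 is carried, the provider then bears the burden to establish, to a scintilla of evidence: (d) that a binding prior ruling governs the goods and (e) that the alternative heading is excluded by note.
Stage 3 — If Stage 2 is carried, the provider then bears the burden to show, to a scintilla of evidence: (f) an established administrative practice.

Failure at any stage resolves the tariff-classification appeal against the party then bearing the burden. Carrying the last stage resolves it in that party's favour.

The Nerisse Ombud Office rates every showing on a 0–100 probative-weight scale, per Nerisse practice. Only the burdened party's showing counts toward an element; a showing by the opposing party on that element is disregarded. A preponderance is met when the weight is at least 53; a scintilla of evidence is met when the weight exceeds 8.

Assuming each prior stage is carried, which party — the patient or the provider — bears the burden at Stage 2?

provider

Stage 2's rule assigns the burden to the provider (to a scintilla of evidence).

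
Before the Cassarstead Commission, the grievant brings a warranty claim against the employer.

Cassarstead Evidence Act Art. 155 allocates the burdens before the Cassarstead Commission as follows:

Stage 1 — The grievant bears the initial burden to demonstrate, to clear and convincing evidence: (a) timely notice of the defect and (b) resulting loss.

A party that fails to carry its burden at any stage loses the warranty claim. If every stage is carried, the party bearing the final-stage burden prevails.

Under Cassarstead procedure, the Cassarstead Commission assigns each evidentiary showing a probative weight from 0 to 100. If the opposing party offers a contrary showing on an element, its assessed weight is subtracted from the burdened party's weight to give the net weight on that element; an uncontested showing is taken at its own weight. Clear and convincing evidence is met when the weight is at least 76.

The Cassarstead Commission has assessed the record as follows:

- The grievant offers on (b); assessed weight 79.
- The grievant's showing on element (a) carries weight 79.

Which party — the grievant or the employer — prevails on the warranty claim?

grievant

Stage 1 (grievant, clear and convincing evidence, weight is at least 76): (a) 79 ≥ 76 — meets; (b) 79 ≥ 76 — meets.
  All elements met at the final stage.
All stages carried — the grievant prevails.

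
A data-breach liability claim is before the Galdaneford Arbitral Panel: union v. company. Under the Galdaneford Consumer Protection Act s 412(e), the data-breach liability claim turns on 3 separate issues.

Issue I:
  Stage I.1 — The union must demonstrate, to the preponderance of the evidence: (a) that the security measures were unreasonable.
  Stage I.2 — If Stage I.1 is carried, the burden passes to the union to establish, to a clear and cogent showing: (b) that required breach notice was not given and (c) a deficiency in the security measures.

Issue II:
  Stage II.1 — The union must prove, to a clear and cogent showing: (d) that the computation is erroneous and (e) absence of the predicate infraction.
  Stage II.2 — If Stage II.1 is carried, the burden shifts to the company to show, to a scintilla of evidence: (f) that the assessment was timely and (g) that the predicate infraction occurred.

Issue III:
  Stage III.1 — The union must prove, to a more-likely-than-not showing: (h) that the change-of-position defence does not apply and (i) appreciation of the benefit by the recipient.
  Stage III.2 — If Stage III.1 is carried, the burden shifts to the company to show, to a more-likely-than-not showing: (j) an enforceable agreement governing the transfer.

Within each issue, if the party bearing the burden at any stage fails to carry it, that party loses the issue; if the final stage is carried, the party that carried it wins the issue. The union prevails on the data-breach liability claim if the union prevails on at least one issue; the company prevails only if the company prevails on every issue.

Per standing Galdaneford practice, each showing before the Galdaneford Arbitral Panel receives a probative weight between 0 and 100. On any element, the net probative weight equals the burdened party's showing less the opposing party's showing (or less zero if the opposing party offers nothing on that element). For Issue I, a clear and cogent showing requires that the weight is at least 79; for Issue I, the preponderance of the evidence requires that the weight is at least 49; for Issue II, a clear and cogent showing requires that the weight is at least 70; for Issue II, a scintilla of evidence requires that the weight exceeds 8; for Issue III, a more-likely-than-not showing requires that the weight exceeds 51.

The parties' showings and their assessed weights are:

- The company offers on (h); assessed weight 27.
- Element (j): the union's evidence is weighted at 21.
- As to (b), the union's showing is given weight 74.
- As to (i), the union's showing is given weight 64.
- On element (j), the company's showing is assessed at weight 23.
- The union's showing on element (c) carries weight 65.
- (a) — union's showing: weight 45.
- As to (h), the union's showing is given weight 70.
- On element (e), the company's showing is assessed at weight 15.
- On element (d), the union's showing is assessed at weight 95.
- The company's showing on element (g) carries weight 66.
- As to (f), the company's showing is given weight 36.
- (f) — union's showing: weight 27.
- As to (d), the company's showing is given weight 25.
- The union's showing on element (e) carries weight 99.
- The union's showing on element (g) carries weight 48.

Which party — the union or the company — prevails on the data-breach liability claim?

— Issue I —
Stage I.1 — burden on union; standard: the preponderance of the evidence (weight is at least 49).
    (a): 45 < 49 [not met]
  Stage I.1 not carried; the union fails its burden.
So the company prevails on this issue.
— Issue II —
At Stage II.1 the union must meet a clear and cogent showing (weight is at least 70): on (d) the weight is 95 less the opposing 25 gives net 70, which does reach 70, so (d) meets the standard; on (e) the weight is 99 less the opposing 15 gives net 84, ≥ 70, so (e) meets the standard.
  Stage II.1 is satisfied; the onus moves to the company.
At Stage II.2 the company must meet a scintilla of evidence (weight exceeds 8): on (f) the weight is 36 less the opposing 27 gives net 9, which does exceed 8, so (f) meets the standard; on (g) the weight is 66 less the opposing 48 gives net 18, > 8, so (g) meets the standard.
  The company carries the last stage.
Every stage carried; the company prevails on this issue.
— Issue III —
At Stage III.1 the union must meet a more-likely-than-not showing (weight exceeds 51): on (h) the weight is 70 less the opposing 27 gives net 43, ≤ 51, so (h) does not meet the standard; on (i) the weight is 64, which does exceed 51, so (i) meets the standard.
  The union does not carry Stage III.1.
The analysis ends at Stage III.1; the company prevails on this issue.
Per-issue: Issue I → company; Issue II → company; Issue III → company. The union must prevail on at least one issue; overall, the company prevails.

company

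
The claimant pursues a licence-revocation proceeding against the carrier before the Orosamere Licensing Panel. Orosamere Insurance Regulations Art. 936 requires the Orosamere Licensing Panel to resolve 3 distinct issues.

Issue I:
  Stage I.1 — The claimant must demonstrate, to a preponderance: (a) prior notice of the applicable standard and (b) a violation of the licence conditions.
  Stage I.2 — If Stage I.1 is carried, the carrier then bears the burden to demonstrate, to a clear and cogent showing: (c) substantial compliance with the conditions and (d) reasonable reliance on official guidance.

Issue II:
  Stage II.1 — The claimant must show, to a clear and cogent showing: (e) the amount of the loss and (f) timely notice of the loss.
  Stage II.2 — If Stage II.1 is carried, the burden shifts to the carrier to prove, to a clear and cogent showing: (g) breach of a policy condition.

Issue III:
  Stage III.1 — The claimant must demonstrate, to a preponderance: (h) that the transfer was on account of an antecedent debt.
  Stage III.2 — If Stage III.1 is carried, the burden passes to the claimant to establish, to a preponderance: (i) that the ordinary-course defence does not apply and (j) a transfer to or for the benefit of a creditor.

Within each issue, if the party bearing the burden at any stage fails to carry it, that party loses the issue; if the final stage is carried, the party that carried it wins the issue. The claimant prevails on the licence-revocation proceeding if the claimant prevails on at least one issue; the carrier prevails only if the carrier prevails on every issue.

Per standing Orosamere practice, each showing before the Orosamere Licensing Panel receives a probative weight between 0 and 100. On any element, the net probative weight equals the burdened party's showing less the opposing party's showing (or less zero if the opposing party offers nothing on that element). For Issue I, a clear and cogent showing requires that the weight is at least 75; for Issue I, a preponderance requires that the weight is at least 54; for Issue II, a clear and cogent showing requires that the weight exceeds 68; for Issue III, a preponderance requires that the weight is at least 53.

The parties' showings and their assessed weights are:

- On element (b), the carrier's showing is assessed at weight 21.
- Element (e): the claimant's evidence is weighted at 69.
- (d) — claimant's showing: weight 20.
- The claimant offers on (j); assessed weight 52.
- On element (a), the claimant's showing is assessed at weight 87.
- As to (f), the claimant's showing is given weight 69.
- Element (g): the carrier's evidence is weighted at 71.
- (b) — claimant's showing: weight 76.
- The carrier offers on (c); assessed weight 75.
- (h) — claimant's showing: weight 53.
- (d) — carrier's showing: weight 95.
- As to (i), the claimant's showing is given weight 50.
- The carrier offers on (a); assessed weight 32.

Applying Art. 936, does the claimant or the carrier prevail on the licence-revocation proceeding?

carrier

— Issue I —
Stage I.1 — burden on claimant; standard: a preponderance (weight is at least 54).
    (a): 87 − 32 = 55 ≥ 54 [met]
    (b): 76 − 21 = 55 ≥ 54 [met]
  Stage I.1 carried; the burden shifts to the carrier.
Stage I.2 — burden on carrier; standard: a clear and cogent showing (weight is at least 75).
    (c): 75 ≥ 75 [met]
    (d): 95 − 20 = 75 ≥ 75 [met]
  The carrier carries the last stage.
All stages carried — the carrier prevails on this issue.
— Issue II —
Stage II.1 — burden on claimant; standard: a clear and cogent showing (weight exceeds 68).
    (e): 69 > 68 [met]
    (f): 69 > 68 [met]
  Stage II.1 carried; the burden shifts to the carrier.
Stage II.2 — burden on carrier; standard: a clear and cogent showing (weight exceeds 68).
    (g): 71 > 68 [met]
  The carrier carries the last stage.
All stages carried — the carrier prevails on this issue.
— Issue III —
Stage III.1 — burden on claimant; standard: a preponderance (weight is at least 53).
    (h): 53 ≥ 53 [met]
  Stage III.1 is satisfied; the claimant continues to bear the burden.
Stage III.2 — burden on claimant; standard: a preponderance (weight is at least 53).
    (i): 50 < 53 [not met]
    (j): 52 < 53 [not met]
  Stage III.2 not carried; the claimant fails its burden.
The carrier prevails on this issue.
Per-issue: Issue I → carrier; Issue II → carrier; Issue III → carrier. The claimant must prevail on at least one issue; overall, the carrier prevails.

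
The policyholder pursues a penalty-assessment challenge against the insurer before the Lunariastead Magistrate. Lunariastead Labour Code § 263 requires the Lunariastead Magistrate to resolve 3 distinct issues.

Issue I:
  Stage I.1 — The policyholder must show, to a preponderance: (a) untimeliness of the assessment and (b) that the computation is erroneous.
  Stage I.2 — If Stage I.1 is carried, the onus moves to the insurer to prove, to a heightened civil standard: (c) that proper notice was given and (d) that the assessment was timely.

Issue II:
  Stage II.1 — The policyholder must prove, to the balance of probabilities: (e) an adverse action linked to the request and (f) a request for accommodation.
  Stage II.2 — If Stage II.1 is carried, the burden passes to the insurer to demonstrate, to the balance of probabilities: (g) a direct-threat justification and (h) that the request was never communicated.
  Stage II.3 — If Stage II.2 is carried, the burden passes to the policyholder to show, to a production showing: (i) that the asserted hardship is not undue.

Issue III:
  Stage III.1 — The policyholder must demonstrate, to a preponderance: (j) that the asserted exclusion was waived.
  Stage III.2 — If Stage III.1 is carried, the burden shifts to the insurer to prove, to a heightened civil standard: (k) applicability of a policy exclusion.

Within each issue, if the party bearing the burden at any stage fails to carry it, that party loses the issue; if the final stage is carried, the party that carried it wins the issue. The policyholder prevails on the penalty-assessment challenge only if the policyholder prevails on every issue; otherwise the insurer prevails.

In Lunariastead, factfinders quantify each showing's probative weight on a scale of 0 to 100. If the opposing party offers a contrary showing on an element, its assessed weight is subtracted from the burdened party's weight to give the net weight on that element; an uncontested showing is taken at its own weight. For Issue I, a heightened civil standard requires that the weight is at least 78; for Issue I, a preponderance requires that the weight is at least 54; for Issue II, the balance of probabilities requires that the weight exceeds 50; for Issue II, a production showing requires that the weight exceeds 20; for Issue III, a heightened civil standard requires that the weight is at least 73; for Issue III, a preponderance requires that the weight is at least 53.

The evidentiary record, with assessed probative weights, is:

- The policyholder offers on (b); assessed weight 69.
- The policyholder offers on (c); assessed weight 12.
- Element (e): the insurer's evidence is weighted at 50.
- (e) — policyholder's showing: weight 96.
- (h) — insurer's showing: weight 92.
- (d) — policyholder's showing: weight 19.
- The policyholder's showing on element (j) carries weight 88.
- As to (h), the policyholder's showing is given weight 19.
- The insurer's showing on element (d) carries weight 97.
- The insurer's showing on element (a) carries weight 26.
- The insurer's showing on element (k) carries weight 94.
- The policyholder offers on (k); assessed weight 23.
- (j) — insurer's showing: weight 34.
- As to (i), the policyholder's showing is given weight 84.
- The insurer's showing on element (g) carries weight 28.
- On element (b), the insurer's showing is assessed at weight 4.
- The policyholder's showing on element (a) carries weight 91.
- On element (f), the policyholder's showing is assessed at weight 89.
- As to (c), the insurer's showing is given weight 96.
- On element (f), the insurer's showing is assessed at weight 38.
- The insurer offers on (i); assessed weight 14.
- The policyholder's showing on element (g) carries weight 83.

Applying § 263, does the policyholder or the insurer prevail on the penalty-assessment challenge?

— Issue I —
Stage I.1 — burden on policyholder; standard: a preponderance (weight is at least 54).
    (a): 91 − 26 = 65 ≥ 54 [met]
    (b): 69 − 4 = 65 ≥ 54 [met]
  Stage I.1 is satisfied; the onus moves to the insurer.
Stage I.2 — burden on insurer; standard: a heightened civil standard (weight is at least 78).
    (c): 96 − 12 = 84 ≥ 78 [met]
    (d): 97 − 19 = 78 ≥ 78 [met]
  The insurer carries the last stage.
Every stage carried; the insurer prevails on this issue.
— Issue II —
At Stage II.1 the policyholder must meet the balance of probabilities (weight exceeds 50): on (e) the weight is 96 less the opposing 50 gives net 46, which does not exceed 50, so (e) does not meet the standard; on (f) the weight is 89 less the opposing 38 gives net 51, > 50, so (f) meets the standard.
  Stage II.1 not carried; the policyholder fails its burden.
So the insurer prevails on this issue.
— Issue III —
At Stage III.1 the policyholder must meet a preponderance (weight is at least 53): on (j) the weight is 88 less the opposing 34 gives net 54, which does reach 53, so (j) meets the standard.
  Stage III.1 is satisfied; the onus moves to the insurer.
At Stage III.2 the insurer must meet a heightened civil standard (weight is at least 73): on (k) the weight is 94 less the opposing 23 gives net 71, < 73, so (k) does not meet the standard.
  The insurer does not carry Stage III.2.
The analysis ends at Stage III.2; the policyholder prevails on this issue.
Per-issue: Issue I → insurer; Issue II → insurer; Issue III → policyholder. The policyholder must prevail on every issue; overall, the insurer prevails.

insurer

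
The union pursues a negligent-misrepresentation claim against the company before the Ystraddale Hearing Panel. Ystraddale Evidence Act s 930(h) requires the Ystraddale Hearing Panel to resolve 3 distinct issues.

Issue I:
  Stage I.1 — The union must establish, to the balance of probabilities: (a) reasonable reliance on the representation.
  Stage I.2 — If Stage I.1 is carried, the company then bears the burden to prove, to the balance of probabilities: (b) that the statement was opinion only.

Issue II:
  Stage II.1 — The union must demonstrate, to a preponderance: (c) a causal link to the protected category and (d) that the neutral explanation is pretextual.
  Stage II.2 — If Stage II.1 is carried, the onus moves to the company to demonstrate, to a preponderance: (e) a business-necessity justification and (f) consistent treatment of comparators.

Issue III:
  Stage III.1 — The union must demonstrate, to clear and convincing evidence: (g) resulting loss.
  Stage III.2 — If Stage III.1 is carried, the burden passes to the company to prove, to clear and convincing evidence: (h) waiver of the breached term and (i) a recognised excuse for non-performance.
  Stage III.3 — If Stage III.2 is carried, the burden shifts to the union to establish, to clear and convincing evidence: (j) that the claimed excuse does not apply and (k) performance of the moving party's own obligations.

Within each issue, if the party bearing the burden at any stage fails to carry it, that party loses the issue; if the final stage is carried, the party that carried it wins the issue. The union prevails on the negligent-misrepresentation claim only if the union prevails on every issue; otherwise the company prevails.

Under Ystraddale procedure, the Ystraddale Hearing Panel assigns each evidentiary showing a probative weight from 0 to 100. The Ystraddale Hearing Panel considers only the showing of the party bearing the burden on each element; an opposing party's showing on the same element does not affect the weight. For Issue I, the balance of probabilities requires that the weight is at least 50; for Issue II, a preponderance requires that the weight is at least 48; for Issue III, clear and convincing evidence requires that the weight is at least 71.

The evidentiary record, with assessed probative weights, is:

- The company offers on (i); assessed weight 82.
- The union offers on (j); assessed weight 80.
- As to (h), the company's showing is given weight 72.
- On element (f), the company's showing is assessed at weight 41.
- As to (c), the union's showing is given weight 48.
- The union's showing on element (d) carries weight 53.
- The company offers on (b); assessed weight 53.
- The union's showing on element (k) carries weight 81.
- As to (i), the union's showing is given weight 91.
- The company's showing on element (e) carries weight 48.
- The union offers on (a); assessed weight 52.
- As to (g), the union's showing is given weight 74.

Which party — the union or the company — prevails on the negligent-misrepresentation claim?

company

— Issue I —
Stage I.1 (union, the balance of probabilities, weight is at least 50): (a) 52 ≥ 50 — meets.
  The union carries Stage I.1; the company now bears the burden.
Stage I.2 (company, the balance of probabilities, weight is at least 50): (b) 53 ≥ 50 — meets.
  The company carries the last stage.
With every stage satisfied, the company prevails on this issue.
— Issue II —
Stage II.1 (union, a preponderance, weight is at least 48): (c) 48 ≥ 48 — meets; (d) 53 ≥ 48 — meets.
  Stage II.1 is satisfied; the onus moves to the company.
Stage II.2 (company, a preponderance, weight is at least 48): (e) 48 ≥ 48 — meets; (f) 41 < 48 — fails.
  Stage II.2 not carried; the company fails its burden.
The analysis ends at Stage II.2; the union prevails on this issue.
— Issue III —
Stage III.1 (union, clear and convincing evidence, weight is at least 71): (g) 74 ≥ 71 — meets.
  Stage III.1 is satisfied; the onus moves to the company.
Stage III.2 (company, clear and convincing evidence, weight is at least 71): (h) 72 ≥ 71 — meets; (i) 82 (union's 91 disregarded) ≥ 71 — meets.
  The company carries Stage III.2; the union now bears the burden.
Stage III.3 (union, clear and convincing evidence, weight is at least 71): (j) 80 ≥ 71 — meets; (k) 81 ≥ 71 — meets.
  Stage III.3 carried; the final stage is satisfied.
Every stage carried; the union prevails on this issue.
Per-issue: Issue I → company; Issue II → union; Issue III → union. The union must prevail on every issue; overall, the company prevails.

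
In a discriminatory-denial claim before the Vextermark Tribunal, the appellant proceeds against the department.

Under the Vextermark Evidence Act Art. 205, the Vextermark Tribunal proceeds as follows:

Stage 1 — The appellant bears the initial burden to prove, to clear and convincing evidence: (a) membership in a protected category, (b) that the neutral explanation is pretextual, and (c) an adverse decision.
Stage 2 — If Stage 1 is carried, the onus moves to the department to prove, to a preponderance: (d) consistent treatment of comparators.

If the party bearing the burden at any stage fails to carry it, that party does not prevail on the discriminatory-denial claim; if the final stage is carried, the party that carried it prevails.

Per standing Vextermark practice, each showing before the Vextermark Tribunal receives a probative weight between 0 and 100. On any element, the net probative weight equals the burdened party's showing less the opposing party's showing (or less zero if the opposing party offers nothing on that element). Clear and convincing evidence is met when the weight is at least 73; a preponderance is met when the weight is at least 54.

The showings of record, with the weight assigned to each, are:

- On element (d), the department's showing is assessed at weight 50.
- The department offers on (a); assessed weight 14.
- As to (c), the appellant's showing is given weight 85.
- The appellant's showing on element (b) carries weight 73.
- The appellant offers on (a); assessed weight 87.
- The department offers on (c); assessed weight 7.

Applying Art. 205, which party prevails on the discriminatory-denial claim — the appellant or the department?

appellant

Stage 1 (appellant, clear and convincing evidence, weight is at least 73): (a) net 87−14=73 ≥ 73 — meets; (b) 73 ≥ 73 — meets; (c) net 85−7=78 ≥ 73 — meets.
  The appellant carries Stage 1; the department now bears the burden.
Stage 2 (department, a preponderance, weight is at least 54): (d) 50 < 54 — fails.
  Not every element is met, so the department fails to carry Stage 2.
The analysis ends at Stage 2; the appellant prevails.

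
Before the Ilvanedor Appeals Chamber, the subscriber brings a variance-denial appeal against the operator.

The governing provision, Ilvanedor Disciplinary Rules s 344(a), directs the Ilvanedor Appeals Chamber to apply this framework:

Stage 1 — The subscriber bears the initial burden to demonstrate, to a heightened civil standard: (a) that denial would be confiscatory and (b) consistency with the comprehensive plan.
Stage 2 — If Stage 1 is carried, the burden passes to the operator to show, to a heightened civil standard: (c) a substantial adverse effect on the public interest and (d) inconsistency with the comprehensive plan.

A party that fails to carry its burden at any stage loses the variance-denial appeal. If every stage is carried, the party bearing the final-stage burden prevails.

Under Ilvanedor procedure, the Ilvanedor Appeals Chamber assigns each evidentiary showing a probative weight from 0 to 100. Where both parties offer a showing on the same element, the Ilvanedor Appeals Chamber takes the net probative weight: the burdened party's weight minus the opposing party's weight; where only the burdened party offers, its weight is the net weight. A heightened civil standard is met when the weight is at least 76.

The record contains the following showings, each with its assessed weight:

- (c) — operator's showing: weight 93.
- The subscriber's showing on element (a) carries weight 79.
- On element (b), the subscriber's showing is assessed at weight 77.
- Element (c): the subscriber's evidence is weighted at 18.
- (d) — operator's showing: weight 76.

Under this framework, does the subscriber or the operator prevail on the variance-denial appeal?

subscriber

Stage 1 (subscriber, a heightened civil standard, weight is at least 76): (a) 79 ≥ 76 — meets; (b) 77 ≥ 76 — meets.
  All elements met. The burden passes to the operator.
Stage 2 (operator, a heightened civil standard, weight is at least 76): (c) net 93−18=75 < 76 — fails; (d) 76 ≥ 76 — meets.
  The operator does not carry Stage 2.
The analysis ends at Stage 2; the subscriber prevails.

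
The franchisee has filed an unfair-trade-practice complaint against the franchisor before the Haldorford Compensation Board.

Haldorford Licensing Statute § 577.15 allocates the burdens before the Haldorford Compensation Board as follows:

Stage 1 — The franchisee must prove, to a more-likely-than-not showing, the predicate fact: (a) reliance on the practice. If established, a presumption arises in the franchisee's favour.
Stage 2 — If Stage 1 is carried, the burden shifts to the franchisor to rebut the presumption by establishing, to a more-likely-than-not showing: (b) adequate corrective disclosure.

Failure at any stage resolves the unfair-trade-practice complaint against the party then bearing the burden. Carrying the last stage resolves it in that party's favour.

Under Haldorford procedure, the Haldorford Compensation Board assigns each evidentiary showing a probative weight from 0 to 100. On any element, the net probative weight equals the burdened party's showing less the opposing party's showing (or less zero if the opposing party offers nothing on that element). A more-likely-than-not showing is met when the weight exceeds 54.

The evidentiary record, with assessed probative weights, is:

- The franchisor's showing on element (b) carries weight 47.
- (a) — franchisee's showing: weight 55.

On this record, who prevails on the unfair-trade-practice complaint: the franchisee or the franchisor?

franchisee

Stage 1 (franchisee, a more-likely-than-not showing, weight exceeds 54): (a) 55 > 54 — meets.
  Stage 1 is satisfied; the onus moves to the franchisor.
Stage 2 (franchisor, a more-likely-than-not showing, weight exceeds 54): (b) 47 ≤ 54 — fails.
  The franchisor does not carry Stage 2.
So the franchisee prevails.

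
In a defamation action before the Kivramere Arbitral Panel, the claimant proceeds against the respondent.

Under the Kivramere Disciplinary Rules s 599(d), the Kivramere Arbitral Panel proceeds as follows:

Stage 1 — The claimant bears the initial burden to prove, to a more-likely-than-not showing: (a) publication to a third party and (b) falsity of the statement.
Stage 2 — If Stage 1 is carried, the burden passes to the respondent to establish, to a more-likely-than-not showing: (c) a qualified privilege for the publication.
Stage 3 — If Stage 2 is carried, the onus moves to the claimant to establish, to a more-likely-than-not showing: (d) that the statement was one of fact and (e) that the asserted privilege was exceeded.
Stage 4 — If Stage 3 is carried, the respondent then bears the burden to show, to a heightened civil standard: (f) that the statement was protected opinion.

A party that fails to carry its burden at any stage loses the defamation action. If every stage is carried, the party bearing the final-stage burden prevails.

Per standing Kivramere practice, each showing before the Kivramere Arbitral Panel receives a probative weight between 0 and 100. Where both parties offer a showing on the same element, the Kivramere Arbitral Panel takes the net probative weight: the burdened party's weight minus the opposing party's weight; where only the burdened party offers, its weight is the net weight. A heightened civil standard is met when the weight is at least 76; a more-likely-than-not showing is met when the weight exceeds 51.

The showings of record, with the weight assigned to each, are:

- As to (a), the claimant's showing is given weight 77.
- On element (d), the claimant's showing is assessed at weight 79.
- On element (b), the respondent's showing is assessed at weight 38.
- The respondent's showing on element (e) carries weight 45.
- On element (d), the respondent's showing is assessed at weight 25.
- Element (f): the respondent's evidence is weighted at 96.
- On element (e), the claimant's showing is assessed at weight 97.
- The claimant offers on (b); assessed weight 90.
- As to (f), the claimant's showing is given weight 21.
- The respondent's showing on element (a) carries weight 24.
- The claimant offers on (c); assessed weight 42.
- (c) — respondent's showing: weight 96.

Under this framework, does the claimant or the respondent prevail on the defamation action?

At Stage 1 the claimant must meet a more-likely-than-not showing (weight exceeds 51): on (a) the weight is 77 less the opposing 24 gives net 53, which does exceed 51, so (a) meets the standard; on (b) the weight is 90 less the opposing 38 gives net 52, > 51, so (b) meets the standard.
  All elements met. The burden passes to the respondent.
At Stage 2 the respondent must meet a more-likely-than-not showing (weight exceeds 51): on (c) the weight is 96 less the opposing 42 gives net 54, > 51, so (c) meets the standard.
  All elements met. The burden passes to the claimant.
At Stage 3 the claimant must meet a more-likely-than-not showing (weight exceeds 51): on (d) the weight is 79 less the opposing 25 gives net 54, > 51, so (d) meets the standard; on (e) the weight is 97 less the opposing 45 gives net 52, > 51, so (e) meets the standard.
  All elements met. The burden passes to the respondent.
At Stage 4 the respondent must meet a heightened civil standard (weight is at least 76): on (f) the weight is 96 less the opposing 21 gives net 75, < 76, so (f) does not meet the standard.
  Stage 4 not carried; the respondent fails its burden.
The claimant prevails.

claimant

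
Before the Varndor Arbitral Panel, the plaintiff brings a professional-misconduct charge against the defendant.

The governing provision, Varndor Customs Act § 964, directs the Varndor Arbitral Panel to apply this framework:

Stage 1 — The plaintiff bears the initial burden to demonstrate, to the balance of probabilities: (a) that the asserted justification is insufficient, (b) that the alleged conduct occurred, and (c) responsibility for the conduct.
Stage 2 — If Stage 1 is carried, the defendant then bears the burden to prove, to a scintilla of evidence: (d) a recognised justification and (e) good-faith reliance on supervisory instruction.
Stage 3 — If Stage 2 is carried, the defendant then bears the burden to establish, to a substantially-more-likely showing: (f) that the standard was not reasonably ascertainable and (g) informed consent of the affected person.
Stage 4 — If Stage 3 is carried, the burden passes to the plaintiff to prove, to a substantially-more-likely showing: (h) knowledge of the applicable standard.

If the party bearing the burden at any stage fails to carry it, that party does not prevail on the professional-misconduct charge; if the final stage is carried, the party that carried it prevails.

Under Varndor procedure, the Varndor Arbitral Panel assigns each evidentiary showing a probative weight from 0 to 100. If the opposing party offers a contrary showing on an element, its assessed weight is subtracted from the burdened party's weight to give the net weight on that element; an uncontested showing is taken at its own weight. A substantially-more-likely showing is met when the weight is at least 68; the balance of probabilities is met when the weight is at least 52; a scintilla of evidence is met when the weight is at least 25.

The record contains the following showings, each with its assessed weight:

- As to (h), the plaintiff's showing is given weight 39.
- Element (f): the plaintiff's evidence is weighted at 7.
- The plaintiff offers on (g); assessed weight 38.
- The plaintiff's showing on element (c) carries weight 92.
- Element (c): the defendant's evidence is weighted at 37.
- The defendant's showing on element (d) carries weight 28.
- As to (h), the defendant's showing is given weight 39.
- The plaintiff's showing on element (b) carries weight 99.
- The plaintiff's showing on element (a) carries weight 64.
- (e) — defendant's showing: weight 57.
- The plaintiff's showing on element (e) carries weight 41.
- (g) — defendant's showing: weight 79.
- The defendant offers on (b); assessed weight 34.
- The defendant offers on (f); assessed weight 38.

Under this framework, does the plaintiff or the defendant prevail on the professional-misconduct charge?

Stage 1 — burden on plaintiff; standard: the balance of probabilities (weight is at least 52).
    (a): 64 ≥ 52 [met]
    (b): 99 − 34 = 65 ≥ 52 [met]
    (c): 92 − 37 = 55 ≥ 52 [met]
  Stage 1 carried; the burden shifts to the defendant.
Stage 2 — burden on defendant; standard: a scintilla of evidence (weight is at least 25).
    (d): 28 ≥ 25 [met]
    (e): 57 − 41 = 16 < 25 [not met]
  Stage 2 not carried; the defendant fails its burden.
The plaintiff prevails.

plaintiff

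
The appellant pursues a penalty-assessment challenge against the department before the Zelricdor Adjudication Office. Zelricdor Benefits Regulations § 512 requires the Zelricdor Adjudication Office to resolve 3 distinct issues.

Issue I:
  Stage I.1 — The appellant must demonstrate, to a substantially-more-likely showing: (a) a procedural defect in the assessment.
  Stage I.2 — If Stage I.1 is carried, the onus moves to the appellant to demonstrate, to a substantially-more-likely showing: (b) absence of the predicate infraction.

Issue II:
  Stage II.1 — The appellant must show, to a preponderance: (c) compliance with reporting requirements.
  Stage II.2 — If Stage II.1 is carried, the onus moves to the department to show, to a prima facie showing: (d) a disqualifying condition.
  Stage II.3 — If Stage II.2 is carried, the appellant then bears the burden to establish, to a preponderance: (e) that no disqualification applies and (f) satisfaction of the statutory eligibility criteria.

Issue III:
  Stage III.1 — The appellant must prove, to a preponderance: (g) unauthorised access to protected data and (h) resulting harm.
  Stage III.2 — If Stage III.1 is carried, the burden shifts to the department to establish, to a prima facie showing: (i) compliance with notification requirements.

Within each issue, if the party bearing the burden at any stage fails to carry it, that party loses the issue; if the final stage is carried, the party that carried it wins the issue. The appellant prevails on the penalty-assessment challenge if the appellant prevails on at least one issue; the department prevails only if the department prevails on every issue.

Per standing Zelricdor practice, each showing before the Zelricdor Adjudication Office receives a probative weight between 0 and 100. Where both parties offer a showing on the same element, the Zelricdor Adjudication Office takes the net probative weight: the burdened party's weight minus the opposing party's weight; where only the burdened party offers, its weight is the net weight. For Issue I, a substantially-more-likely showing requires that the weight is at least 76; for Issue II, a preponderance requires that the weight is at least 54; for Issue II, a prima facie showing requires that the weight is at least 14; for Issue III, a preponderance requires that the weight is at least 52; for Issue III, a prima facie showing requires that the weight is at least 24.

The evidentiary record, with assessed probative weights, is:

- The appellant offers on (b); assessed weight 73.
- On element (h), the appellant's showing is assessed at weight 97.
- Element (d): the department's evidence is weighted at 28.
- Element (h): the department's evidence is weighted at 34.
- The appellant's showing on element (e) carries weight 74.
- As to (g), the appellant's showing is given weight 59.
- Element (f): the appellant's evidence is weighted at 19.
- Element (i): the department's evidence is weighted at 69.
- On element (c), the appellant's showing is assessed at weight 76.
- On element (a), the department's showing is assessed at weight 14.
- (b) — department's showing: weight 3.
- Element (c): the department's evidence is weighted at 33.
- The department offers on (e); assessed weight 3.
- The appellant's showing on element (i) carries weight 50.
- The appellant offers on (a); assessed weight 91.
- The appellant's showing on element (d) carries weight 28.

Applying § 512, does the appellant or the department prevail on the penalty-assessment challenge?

— Issue I —
Stage I.1 — burden on appellant; standard: a substantially-more-likely showing (weight is at least 76).
    (a): 91 − 14 = 77 ≥ 76 [met]
  Stage I.1 carried; the burden remains with the appellant.
Stage I.2 — burden on appellant; standard: a substantially-more-likely showing (weight is at least 76).
    (b): 73 − 3 = 70 < 76 [not met]
  Not every element is met, so the appellant fails to carry Stage I.2.
So the department prevails on this issue.
— Issue II —
Stage II.1 — burden on appellant; standard: a preponderance (weight is at least 54).
    (c): 76 − 33 = 43 < 54 [not met]
  Not every element is met, so the appellant fails to carry Stage II.1.
The department prevails on this issue.
— Issue III —
Stage III.1 (appellant, a preponderance, weight is at least 52): (g) 59 ≥ 52 — meets; (h) net 97−34=63 ≥ 52 — meets.
  All elements met. The burden passes to the department.
Stage III.2 (department, a prima facie showing, weight is at least 24): (i) net 69−50=19 < 24 — fails.
  Not every element is met, so the department fails to carry Stage III.2.
The analysis ends at Stage III.2; the appellant prevails on this issue.
Per-issue: Issue I → department; Issue II → department; Issue III → appellant. The appellant must prevail on at least one issue; overall, the appellant prevails.

appellant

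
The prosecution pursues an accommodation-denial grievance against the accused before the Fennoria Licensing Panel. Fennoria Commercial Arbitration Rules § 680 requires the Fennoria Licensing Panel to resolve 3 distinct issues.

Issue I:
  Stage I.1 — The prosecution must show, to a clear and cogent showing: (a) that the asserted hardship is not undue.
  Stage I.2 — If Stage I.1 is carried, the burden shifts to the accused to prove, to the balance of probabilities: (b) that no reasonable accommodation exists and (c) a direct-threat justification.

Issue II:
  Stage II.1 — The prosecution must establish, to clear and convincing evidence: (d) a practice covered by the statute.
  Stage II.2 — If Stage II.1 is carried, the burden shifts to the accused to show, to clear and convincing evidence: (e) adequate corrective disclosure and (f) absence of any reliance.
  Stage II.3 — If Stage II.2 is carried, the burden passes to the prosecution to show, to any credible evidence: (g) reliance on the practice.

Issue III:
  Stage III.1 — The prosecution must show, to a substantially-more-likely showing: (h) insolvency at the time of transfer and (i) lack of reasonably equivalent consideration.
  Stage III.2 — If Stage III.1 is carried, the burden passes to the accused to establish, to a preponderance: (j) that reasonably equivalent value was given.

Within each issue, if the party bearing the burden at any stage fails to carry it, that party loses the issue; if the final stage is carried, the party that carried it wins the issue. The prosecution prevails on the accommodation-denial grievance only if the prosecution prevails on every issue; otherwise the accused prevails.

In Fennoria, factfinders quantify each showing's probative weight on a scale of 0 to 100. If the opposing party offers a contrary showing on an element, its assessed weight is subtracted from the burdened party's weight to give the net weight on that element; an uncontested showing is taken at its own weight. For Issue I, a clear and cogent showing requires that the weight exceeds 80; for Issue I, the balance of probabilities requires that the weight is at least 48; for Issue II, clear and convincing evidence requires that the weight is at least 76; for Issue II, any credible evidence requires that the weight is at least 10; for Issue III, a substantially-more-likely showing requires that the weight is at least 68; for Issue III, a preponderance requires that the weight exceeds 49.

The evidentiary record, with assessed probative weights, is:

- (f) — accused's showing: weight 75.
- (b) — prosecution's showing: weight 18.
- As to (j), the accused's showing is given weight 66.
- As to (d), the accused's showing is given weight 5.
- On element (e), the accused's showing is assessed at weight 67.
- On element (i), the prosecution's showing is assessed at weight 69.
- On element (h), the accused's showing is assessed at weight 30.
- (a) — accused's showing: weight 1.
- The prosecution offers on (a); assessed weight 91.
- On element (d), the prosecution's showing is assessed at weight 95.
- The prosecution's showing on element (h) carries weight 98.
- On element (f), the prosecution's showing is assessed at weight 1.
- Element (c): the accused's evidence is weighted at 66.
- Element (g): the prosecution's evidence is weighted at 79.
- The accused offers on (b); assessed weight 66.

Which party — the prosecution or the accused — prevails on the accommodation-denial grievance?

— Issue I —
Stage I.1 — burden on prosecution; standard: a clear and cogent showing (weight exceeds 80).
    (a): 91 − 1 = 90 > 80 [met]
  The prosecution carries Stage I.1; the accused now bears the burden.
Stage I.2 — burden on accused; standard: the balance of probabilities (weight is at least 48).
    (b): 66 − 18 = 48 ≥ 48 [met]
    (c): 66 ≥ 48 [met]
  The accused carries the last stage.
Every stage carried; the accused prevails on this issue.
— Issue II —
Stage II.1 (prosecution, clear and convincing evidence, weight is at least 76): (d) net 95−5=90 ≥ 76 — meets.
  All elements met. The burden passes to the accused.
Stage II.2 (accused, clear and convincing evidence, weight is at least 76): (e) 67 < 76 — fails; (f) net 75−1=74 < 76 — fails.
  Stage II.2 not carried; the accused fails its burden.
The analysis ends at Stage II.2; the prosecution prevails on this issue.
— Issue III —
Stage III.1 (prosecution, a substantially-more-likely showing, weight is at least 68): (h) net 98−30=68 ≥ 68 — meets; (i) 69 ≥ 68 — meets.
  Stage III.1 carried; the burden shifts to the accused.
Stage III.2 (accused, a preponderance, weight exceeds 49): (j) 66 > 49 — meets.
  All elements met at the final stage.
All stages carried — the accused prevails on this issue.
Per-issue: Issue I → accused; Issue II → prosecution; Issue III → accused. The prosecution must prevail on every issue; overall, the accused prevails.

accused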